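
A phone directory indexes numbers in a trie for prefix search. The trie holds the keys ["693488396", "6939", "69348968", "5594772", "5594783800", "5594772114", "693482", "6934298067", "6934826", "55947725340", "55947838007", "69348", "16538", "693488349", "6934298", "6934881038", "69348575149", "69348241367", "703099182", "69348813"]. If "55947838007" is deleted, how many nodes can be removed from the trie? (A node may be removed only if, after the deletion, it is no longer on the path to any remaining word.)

After clearing the end-marker at "55947838007", prune upward until reaching a node still needed by another word.
The suffix "7" (1 node) is used only by "55947838007"; "5594783800" is itself a stored word, so pruning stops there.
Nodes removed: 1

1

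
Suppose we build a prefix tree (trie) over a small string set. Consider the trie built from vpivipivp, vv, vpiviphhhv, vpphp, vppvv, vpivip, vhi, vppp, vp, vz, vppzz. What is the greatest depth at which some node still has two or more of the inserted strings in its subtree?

6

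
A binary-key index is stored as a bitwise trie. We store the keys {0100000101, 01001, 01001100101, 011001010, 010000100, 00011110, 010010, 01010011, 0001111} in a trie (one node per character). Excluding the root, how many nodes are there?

40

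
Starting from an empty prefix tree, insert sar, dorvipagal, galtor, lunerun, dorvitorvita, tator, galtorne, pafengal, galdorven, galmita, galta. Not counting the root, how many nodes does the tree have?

59

For each word, the new-node count is its length minus the longest prefix already in the trie:
  "sar" → 3 new (s, a, r)
  "dorvipagal" → 10 new (d, o, r, v, i, p, a, g, a, l)
  "galtor" → 6 new (g, a, l, t, o, r)
  "lunerun" → 7 new (l, u, n, e, r, u, n)
  "dorvitorvita" → prefix "dorvi" already present; 7 new (t, o, r, v, i, t, a)
  "tator" → 5 new (t, a, t, o, r)
  "galtorne" → prefix "galtor" already present; 2 new (n, e)
  "pafengal" → 8 new (p, a, f, e, n, g, a, l)
  "galdorven" → prefix "gal" already present; 6 new (d, o, r, v, e, n)
  "galmita" → prefix "gal" already present; 4 new (m, i, t, a)
  "galta" → prefix "galt" already present; 1 new (a)
Total nodes = 3 + 10 + 6 + 7 + 7 + 5 + 2 + 8 + 6 + 4 + 1 = 59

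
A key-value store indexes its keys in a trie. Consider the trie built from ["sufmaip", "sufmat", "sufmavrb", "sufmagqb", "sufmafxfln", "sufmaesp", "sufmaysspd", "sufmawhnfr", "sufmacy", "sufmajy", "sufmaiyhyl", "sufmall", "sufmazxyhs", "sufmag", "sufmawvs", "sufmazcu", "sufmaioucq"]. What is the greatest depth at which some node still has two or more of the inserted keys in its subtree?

6

Equivalently: take the maximum, over all pairs, of their longest common prefix length.
"sufmag" and "sufmagqb" agree on "sufmag" (6 characters) before diverging; nothing deeper is shared.
Longest shared-prefix length: 6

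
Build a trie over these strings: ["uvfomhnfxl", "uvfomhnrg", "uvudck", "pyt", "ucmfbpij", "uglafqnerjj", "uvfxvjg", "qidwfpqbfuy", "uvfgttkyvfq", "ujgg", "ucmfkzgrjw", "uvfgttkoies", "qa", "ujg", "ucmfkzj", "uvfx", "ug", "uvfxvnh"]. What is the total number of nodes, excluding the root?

For each word, the new-node count is its length minus the longest prefix already in the trie:
  "uvfomhnfxl" → 10 new (u, v, f, o, m, h, n, f, x, l)
  "uvfomhnrg" → prefix "uvfomhn" already present; 2 new (r, g)
  "uvudck" → prefix "uv" already present; 4 new (u, d, c, k)
  "pyt" → 3 new (p, y, t)
  "ucmfbpij" → prefix "u" already present; 7 new (c, m, f, b, p, i, j)
  "uglafqnerjj" → prefix "u" already present; 10 new (g, l, a, f, q, n, e, r, j, j)
  "uvfxvjg" → prefix "uvf" already present; 4 new (x, v, j, g)
  "qidwfpqbfuy" → 11 new (q, i, d, w, f, p, q, b, f, u, y)
  "uvfgttkyvfq" → prefix "uvf" already present; 8 new (g, t, t, k, y, v, f, q)
  "ujgg" → prefix "u" already present; 3 new (j, g, g)
  "ucmfkzgrjw" → prefix "ucmf" already present; 6 new (k, z, g, r, j, w)
  "uvfgttkoies" → prefix "uvfgttk" already present; 4 new (o, i, e, s)
  "qa" → prefix "q" already present; 1 new (a)
  "ujg" → prefix "ujg" already present; 0 new (none)
  "ucmfkzj" → prefix "ucmfkz" already present; 1 new (j)
  "uvfx" → prefix "uvfx" already present; 0 new (none)
  "ug" → prefix "ug" already present; 0 new (none)
  "uvfxvnh" → prefix "uvfxv" already present; 2 new (n, h)
Total nodes = 10 + 2 + 4 + 3 + 7 + 10 + 4 + 11 + 8 + 3 + 6 + 4 + 1 + 0 + 1 + 0 + 0 + 2 = 76

76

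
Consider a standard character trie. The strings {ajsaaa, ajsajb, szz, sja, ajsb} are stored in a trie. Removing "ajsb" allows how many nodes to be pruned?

1

A node on "ajsb"'s path can go only if nothing else ends at it or branches off below it.
The suffix "b" (1 node) is used only by "ajsb"; the node for "ajs" still has the child "a", so pruning stops there.
Nodes removed: 1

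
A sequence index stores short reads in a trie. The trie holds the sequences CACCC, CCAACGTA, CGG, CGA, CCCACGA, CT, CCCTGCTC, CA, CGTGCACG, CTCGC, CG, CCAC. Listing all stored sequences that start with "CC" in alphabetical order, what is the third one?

DFS of the "CC" subtree visits, in order: "CCAACGTA", "CCAC", "CCCACGA", "CCCTGCTC"
Position 3: CCCACGA

CCCACGA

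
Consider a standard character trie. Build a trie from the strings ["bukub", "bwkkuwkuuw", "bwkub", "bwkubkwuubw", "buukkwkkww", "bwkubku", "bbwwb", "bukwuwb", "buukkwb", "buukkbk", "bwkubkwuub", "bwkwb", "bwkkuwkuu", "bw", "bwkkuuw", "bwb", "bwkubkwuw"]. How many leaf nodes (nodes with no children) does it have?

Leaves are exactly the stored words that no other stored word extends.
Those words: "bbwwb", "bukub", "bukwuwb", "buukkbk", "buukkwb", "buukkwkkww", "bwb", "bwkkuuw", "bwkkuwkuuw", "bwkubku", "bwkubkwuubw", "bwkubkwuw", "bwkwb"
Leaf count: 13

13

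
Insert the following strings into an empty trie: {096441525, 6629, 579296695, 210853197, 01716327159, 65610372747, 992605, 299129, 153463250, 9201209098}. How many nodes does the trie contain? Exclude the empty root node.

80

Insert word by word; a character creates a node only if that edge doesn't already exist:
  "096441525" → 9 new (0, 9, 6, 4, 4, 1, 5, 2, 5)
  "6629" → 4 new (6, 6, 2, 9)
  "579296695" → 9 new (5, 7, 9, 2, 9, 6, 6, 9, 5)
  "210853197" → 9 new (2, 1, 0, 8, 5, 3, 1, 9, 7)
  "01716327159" → prefix "0" already present; 10 new (1, 7, 1, 6, 3, 2, 7, 1, 5, 9)
  "65610372747" → prefix "6" already present; 10 new (5, 6, 1, 0, 3, 7, 2, 7, 4, 7)
  "992605" → 6 new (9, 9, 2, 6, 0, 5)
  "299129" → prefix "2" already present; 5 new (9, 9, 1, 2, 9)
  "153463250" → 9 new (1, 5, 3, 4, 6, 3, 2, 5, 0)
  "9201209098" → prefix "9" already present; 9 new (2, 0, 1, 2, 0, 9, 0, 9, 8)
Total nodes = 9 + 4 + 9 + 9 + 10 + 10 + 6 + 5 + 9 + 9 = 80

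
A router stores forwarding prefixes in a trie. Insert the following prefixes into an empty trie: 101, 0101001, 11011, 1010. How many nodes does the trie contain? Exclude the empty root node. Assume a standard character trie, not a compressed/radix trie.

15

Trace insertions, counting only characters that open a new branch:
  "101" → 3 new (1, 0, 1)
  "0101001" → 7 new (0, 1, 0, 1, 0, 0, 1)
  "11011" → prefix "1" already present; 4 new (1, 0, 1, 1)
  "1010" → prefix "101" already present; 1 new (0)
Total nodes = 3 + 7 + 4 + 1 = 15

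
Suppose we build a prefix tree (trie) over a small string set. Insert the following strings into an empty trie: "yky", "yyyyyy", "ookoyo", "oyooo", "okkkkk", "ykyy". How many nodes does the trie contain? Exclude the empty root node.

24

Trace insertions, counting only characters that open a new branch:
  "yky" → 3 new (y, k, y)
  "yyyyyy" → prefix "y" already present; 5 new (y, y, y, y, y)
  "ookoyo" → 6 new (o, o, k, o, y, o)
  "oyooo" → prefix "o" already present; 4 new (y, o, o, o)
  "okkkkk" → prefix "o" already present; 5 new (k, k, k, k, k)
  "ykyy" → prefix "yky" already present; 1 new (y)
Total nodes = 3 + 5 + 6 + 4 + 5 + 1 = 24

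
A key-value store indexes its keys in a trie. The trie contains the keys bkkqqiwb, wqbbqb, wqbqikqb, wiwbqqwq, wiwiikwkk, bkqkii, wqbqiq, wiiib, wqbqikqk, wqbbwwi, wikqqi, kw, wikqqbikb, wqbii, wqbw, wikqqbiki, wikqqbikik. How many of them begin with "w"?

Walk to "w"; the words in its subtree are exactly those with that prefix.
Matches: "wiiib", "wikqqbikb", "wikqqbiki", "wikqqbikik", "wikqqi", "wiwbqqwq", "wiwiikwkk", "wqbbqb", "wqbbwwi", "wqbii", "wqbqikqb", "wqbqikqk", "wqbqiq", "wqbw"
Count: 14

14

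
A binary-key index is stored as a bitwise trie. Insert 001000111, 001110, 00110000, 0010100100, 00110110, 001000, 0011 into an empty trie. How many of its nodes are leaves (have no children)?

5

Leaves are exactly the stored words that no other stored word extends.
Those words: "001000111", "0010100100", "00110000", "00110110", "001110"
Leaf count: 5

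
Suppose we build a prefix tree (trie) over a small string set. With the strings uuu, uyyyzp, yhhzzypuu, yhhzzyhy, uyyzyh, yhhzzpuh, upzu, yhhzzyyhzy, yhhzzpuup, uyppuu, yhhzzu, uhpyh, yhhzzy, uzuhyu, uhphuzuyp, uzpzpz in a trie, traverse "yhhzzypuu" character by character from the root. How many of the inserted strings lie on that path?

2

Check each prefix of "yhhzzypuu" against the stored set — each match is an end-marker on the path.
Prefixes of the query that are stored words: "yhhzzy", "yhhzzypuu"
Count: 2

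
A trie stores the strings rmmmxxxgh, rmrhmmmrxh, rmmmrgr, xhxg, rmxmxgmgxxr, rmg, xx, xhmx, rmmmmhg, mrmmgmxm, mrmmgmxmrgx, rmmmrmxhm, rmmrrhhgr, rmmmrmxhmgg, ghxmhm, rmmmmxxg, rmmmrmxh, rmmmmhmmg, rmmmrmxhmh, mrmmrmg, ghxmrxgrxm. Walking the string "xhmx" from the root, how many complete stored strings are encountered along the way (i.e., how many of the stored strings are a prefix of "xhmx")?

Walk "xhmx" from the root; an end-of-word marker is hit whenever a stored word is a prefix of "xhmx".
Prefixes of the query that are stored words: "xhmx"
Count: 1

1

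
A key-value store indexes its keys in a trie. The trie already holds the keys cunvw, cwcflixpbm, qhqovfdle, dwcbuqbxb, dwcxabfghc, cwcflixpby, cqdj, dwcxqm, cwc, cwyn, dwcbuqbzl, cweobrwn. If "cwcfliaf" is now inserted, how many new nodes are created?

The longest prefix of "cwcfliaf" already in the trie is "cwcfli" (length 6).
So 8 − 6 = 2 new nodes.

2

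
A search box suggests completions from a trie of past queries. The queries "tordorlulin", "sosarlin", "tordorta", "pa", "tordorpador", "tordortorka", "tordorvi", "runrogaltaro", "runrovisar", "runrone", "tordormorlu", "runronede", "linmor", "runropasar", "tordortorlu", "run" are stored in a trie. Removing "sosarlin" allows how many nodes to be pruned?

Walk "sosarlin" from the leaf back toward the root, removing each node that no remaining word uses.
No other word shares any prefix with "sosarlin", so all 8 of its nodes go.
Nodes removed: 8

8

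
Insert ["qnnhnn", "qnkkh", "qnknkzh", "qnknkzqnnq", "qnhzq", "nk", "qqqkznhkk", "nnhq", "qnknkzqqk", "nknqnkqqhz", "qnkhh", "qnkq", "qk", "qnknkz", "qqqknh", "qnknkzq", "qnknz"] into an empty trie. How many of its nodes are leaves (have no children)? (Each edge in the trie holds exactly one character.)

Leaves are exactly the stored words that no other stored word extends.
Those words: "nknqnkqqhz", "nnhq", "qk", "qnhzq", "qnkhh", "qnkkh", "qnknkzh", "qnknkzqnnq", "qnknkzqqk", "qnknz", "qnkq", "qnnhnn", "qqqknh", "qqqkznhkk"
Leaf count: 14

14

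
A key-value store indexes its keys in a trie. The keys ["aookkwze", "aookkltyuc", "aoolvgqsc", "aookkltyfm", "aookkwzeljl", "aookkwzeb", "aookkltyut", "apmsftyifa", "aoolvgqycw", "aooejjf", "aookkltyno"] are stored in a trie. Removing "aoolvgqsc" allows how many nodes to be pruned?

2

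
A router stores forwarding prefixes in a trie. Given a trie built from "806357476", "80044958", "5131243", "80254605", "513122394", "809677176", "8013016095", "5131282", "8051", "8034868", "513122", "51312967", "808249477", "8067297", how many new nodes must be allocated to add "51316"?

"5131" is already a path in the trie; the remaining "6" must be added.
So 5 − 4 = 1 new nodes.

1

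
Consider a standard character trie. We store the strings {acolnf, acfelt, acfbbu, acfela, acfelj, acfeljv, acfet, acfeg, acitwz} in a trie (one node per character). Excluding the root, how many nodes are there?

22

Count nodes per top-level branch (shared prefixes stored once):
  'a'-branch (acfbbu, acfeg, acfela, acfelj, acfeljv, acfelt, acfet, acitwz, acolnf): 22 nodes
Sum: 22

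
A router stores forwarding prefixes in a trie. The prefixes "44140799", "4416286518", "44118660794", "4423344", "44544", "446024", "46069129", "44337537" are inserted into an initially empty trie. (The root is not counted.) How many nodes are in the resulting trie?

Count nodes per top-level branch (shared prefixes stored once):
  '4'-branch (44118660794, 44140799, 4416286518, 4423344, 44337537, 44544, 446024, 46069129): 48 nodes
Sum: 48

48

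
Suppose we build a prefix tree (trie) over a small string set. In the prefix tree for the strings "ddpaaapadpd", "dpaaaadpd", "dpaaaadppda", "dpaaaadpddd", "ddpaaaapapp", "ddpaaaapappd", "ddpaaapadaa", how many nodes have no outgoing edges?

5

A leaf is a node with no children — equivalently, the end of a word that is not a proper prefix of any other stored word.
Those words: "ddpaaaapappd", "ddpaaapadaa", "ddpaaapadpd", "dpaaaadpddd", "dpaaaadppda"
Leaf count: 5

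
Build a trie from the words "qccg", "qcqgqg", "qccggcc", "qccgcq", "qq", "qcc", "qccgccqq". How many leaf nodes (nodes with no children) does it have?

Leaves are exactly the stored words that no other stored word extends.
Those words: "qccgccqq", "qccgcq", "qccggcc", "qcqgqg", "qq"
Leaf count: 5

5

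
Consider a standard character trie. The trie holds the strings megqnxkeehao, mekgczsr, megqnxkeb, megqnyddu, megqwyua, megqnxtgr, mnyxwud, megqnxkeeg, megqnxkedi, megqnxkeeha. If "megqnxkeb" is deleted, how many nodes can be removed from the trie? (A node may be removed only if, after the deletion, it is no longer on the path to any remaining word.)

1

After clearing the end-marker at "megqnxkeb", prune upward until reaching a node still needed by another word.
The suffix "b" (1 node) is used only by "megqnxkeb"; the node for "megqnxke" still has the child "e", so pruning stops there.
Nodes removed: 1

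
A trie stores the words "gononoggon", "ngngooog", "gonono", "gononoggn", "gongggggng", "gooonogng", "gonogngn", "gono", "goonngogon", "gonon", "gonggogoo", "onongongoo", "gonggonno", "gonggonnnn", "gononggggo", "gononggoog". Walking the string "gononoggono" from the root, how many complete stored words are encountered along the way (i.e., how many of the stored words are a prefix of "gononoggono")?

Check each prefix of "gononoggono" against the stored set — each match is an end-marker on the path.
Prefixes of the query that are stored words: "gono", "gonon", "gonono", "gononoggon"
Count: 4

4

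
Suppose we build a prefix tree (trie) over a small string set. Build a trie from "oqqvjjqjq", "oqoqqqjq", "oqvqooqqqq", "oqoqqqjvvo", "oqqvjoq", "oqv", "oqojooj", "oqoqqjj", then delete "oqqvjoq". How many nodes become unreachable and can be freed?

A node on "oqqvjoq"'s path can go only if nothing else ends at it or branches off below it.
The suffix "oq" (2 nodes) is used only by "oqqvjoq"; the node for "oqqvj" still has the child "j", so pruning stops there.
Nodes removed: 2

2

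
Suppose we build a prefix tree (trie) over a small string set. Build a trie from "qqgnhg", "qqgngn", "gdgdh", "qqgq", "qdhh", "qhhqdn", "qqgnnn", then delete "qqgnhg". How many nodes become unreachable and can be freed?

2

Walk "qqgnhg" from the leaf back toward the root, removing each node that no remaining word uses.
The suffix "hg" (2 nodes) is used only by "qqgnhg"; the node for "qqgn" still has the child "g", so pruning stops there.
Nodes removed: 2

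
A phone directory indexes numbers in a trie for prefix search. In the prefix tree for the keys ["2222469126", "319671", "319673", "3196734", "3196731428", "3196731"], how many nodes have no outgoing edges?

A leaf is a node with no children — equivalently, the end of a word that is not a proper prefix of any other stored word.
Those words: "2222469126", "319671", "3196731428", "3196734"
Leaf count: 4

4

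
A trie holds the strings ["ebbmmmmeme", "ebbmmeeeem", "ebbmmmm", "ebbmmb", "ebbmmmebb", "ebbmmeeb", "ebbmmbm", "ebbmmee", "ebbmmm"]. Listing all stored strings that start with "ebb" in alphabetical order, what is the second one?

ebbmmbm

Words with prefix "ebb", in lexicographic order: "ebbmmb", "ebbmmbm", "ebbmmee", "ebbmmeeb", "ebbmmeeeem", "ebbmmm", "ebbmmmebb", "ebbmmmm", "ebbmmmmeme"
Position 2: ebbmmbm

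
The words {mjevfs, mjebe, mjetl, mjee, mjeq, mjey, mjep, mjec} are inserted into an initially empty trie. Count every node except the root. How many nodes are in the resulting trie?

15

Insert word by word; a character creates a node only if that edge doesn't already exist:
  "mjevfs" → 6 new (m, j, e, v, f, s)
  "mjebe" → prefix "mje" already present; 2 new (b, e)
  "mjetl" → prefix "mje" already present; 2 new (t, l)
  "mjee" → prefix "mje" already present; 1 new (e)
  "mjeq" → prefix "mje" already present; 1 new (q)
  "mjey" → prefix "mje" already present; 1 new (y)
  "mjep" → prefix "mje" already present; 1 new (p)
  "mjec" → prefix "mje" already present; 1 new (c)
Total nodes = 6 + 2 + 2 + 1 + 1 + 1 + 1 + 1 = 15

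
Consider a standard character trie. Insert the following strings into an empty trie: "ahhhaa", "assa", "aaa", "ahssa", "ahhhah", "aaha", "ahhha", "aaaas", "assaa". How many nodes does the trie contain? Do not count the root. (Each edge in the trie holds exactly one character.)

20

Count nodes per top-level branch (shared prefixes stored once):
  'a'-branch (aaa, aaaas, aaha, ahhha, ahhhaa, ahhhah, ahssa, assa, assaa): 20 nodes
Sum: 20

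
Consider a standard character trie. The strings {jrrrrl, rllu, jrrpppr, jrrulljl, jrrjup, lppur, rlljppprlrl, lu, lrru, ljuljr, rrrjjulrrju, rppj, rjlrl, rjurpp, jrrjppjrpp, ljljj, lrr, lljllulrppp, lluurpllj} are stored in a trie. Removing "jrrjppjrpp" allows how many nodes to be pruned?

Walk "jrrjppjrpp" from the leaf back toward the root, removing each node that no remaining word uses.
The suffix "ppjrpp" (6 nodes) is used only by "jrrjppjrpp"; the node for "jrrj" still has the child "u", so pruning stops there.
Nodes removed: 6

6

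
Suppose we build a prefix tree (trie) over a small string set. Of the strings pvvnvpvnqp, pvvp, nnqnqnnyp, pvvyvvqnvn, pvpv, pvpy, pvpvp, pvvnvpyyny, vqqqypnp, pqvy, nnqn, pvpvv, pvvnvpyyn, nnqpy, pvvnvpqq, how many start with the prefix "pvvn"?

4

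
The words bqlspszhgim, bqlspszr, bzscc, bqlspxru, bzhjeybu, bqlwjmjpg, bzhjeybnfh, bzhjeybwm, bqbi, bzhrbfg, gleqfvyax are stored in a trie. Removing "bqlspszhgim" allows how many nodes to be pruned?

4

Walk "bqlspszhgim" from the leaf back toward the root, removing each node that no remaining word uses.
The suffix "hgim" (4 nodes) is used only by "bqlspszhgim"; the node for "bqlspsz" still has the child "r", so pruning stops there.
Nodes removed: 4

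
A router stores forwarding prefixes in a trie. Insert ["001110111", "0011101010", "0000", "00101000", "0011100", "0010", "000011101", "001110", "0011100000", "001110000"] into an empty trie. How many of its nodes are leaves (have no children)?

A leaf is a node with no children — equivalently, the end of a word that is not a proper prefix of any other stored word.
Those words: "000011101", "00101000", "0011100000", "0011101010", "001110111"
Leaf count: 5

5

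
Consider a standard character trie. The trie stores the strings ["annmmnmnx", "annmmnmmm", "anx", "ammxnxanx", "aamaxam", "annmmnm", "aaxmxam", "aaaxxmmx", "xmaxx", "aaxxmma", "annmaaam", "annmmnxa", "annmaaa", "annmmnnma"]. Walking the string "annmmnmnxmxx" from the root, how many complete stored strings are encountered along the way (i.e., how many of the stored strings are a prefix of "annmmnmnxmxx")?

2

Check each prefix of "annmmnmnxmxx" against the stored set — each match is an end-marker on the path.
Prefixes of the query that are stored words: "annmmnm", "annmmnmnx"
Count: 2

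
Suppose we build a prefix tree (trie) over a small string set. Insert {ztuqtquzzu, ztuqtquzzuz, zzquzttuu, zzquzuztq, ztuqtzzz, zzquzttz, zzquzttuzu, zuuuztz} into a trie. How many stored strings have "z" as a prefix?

Traverse to the node for "z", then collect every word in that subtree.
Matches: "ztuqtquzzu", "ztuqtquzzuz", "ztuqtzzz", "zuuuztz", "zzquzttuu", "zzquzttuzu", "zzquzttz", "zzquzuztq"
Count: 8

8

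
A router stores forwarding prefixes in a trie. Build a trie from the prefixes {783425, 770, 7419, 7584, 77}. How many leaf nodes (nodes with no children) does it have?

4

Leaves are exactly the stored words that no other stored word extends.
Those words: "7419", "7584", "770", "783425"
Leaf count: 4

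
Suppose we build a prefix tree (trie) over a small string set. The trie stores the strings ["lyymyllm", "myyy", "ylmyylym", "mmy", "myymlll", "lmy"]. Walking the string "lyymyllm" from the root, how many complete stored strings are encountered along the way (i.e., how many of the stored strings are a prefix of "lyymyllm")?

1

Walk "lyymyllm" from the root; an end-of-word marker is hit whenever a stored word is a prefix of "lyymyllm".
Prefixes of the query that are stored words: "lyymyllm"
Count: 1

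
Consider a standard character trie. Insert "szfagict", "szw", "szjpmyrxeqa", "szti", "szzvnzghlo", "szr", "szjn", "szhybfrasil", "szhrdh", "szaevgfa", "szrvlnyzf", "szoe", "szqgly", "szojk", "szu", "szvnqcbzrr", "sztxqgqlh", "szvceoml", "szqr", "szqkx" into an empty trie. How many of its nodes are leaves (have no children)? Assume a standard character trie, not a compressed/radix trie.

Leaves are exactly the stored words that no other stored word extends.
Those words: "szaevgfa", "szfagict", "szhrdh", "szhybfrasil", "szjn", "szjpmyrxeqa", "szoe", "szojk", "szqgly", "szqkx", "szqr", "szrvlnyzf", "szti", "sztxqgqlh", "szu", "szvceoml", "szvnqcbzrr", "szw", "szzvnzghlo"
Leaf count: 19

19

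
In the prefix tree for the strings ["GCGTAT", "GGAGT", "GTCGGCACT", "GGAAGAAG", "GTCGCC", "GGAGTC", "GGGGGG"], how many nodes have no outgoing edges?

A leaf is a node with no children — equivalently, the end of a word that is not a proper prefix of any other stored word.
Those words: "GCGTAT", "GGAAGAAG", "GGAGTC", "GGGGGG", "GTCGCC", "GTCGGCACT"
Leaf count: 6

6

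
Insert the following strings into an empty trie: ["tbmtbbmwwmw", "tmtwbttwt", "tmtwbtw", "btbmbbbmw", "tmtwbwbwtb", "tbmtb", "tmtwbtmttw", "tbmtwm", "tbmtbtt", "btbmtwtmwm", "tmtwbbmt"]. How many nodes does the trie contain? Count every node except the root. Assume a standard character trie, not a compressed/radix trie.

Insert word by word; a character creates a node only if that edge doesn't already exist:
  "tbmtbbmwwmw" → 11 new (t, b, m, t, b, b, m, w, w, m, w)
  "tmtwbttwt" → prefix "t" already present; 8 new (m, t, w, b, t, t, w, t)
  "tmtwbtw" → prefix "tmtwbt" already present; 1 new (w)
  "btbmbbbmw" → 9 new (b, t, b, m, b, b, b, m, w)
  "tmtwbwbwtb" → prefix "tmtwb" already present; 5 new (w, b, w, t, b)
  "tbmtb" → prefix "tbmtb" already present; 0 new (none)
  "tmtwbtmttw" → prefix "tmtwbt" already present; 4 new (m, t, t, w)
  "tbmtwm" → prefix "tbmt" already present; 2 new (w, m)
  "tbmtbtt" → prefix "tbmtb" already present; 2 new (t, t)
  "btbmtwtmwm" → prefix "btbm" already present; 6 new (t, w, t, m, w, m)
  "tmtwbbmt" → prefix "tmtwb" already present; 3 new (b, m, t)
Total nodes = 11 + 8 + 1 + 9 + 5 + 0 + 4 + 2 + 2 + 6 + 3 = 51

51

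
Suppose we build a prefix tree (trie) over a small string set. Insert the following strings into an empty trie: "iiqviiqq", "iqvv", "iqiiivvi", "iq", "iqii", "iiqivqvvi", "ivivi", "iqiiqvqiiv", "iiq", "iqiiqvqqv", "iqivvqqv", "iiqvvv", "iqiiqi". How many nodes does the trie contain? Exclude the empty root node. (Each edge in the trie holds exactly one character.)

Insert word by word; a character creates a node only if that edge doesn't already exist:
  "iiqviiqq" → 8 new (i, i, q, v, i, i, q, q)
  "iqvv" → prefix "i" already present; 3 new (q, v, v)
  "iqiiivvi" → prefix "iq" already present; 6 new (i, i, i, v, v, i)
  "iq" → prefix "iq" already present; 0 new (none)
  "iqii" → prefix "iqii" already present; 0 new (none)
  "iiqivqvvi" → prefix "iiq" already present; 6 new (i, v, q, v, v, i)
  "ivivi" → prefix "i" already present; 4 new (v, i, v, i)
  "iqiiqvqiiv" → prefix "iqii" already present; 6 new (q, v, q, i, i, v)
  "iiq" → prefix "iiq" already present; 0 new (none)
  "iqiiqvqqv" → prefix "iqiiqvq" already present; 2 new (q, v)
  "iqivvqqv" → prefix "iqi" already present; 5 new (v, v, q, q, v)
  "iiqvvv" → prefix "iiqv" already present; 2 new (v, v)
  "iqiiqi" → prefix "iqiiq" already present; 1 new (i)
Total nodes = 8 + 3 + 6 + 0 + 0 + 6 + 4 + 6 + 0 + 2 + 5 + 2 + 1 = 43

43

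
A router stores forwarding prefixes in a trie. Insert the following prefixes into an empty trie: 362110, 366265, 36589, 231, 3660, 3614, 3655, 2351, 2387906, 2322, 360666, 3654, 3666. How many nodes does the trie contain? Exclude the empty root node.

35

Insert word by word; a character creates a node only if that edge doesn't already exist:
  "362110" → 6 new (3, 6, 2, 1, 1, 0)
  "366265" → prefix "36" already present; 4 new (6, 2, 6, 5)
  "36589" → prefix "36" already present; 3 new (5, 8, 9)
  "231" → 3 new (2, 3, 1)
  "3660" → prefix "366" already present; 1 new (0)
  "3614" → prefix "36" already present; 2 new (1, 4)
  "3655" → prefix "365" already present; 1 new (5)
  "2351" → prefix "23" already present; 2 new (5, 1)
  "2387906" → prefix "23" already present; 5 new (8, 7, 9, 0, 6)
  "2322" → prefix "23" already present; 2 new (2, 2)
  "360666" → prefix "36" already present; 4 new (0, 6, 6, 6)
  "3654" → prefix "365" already present; 1 new (4)
  "3666" → prefix "366" already present; 1 new (6)
Total nodes = 6 + 4 + 3 + 3 + 1 + 2 + 1 + 2 + 5 + 2 + 4 + 1 + 1 = 35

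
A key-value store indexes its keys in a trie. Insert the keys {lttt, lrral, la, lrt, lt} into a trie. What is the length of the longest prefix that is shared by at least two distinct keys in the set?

Look for the deepest trie node that still has at least two words in its subtree.
"lrral" and "lrt" agree on "lr" (2 characters) before diverging; nothing deeper is shared.
Longest shared-prefix length: 2

2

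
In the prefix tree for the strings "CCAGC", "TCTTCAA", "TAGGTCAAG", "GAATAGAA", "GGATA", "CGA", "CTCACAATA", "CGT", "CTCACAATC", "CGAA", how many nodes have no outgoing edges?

Leaves are exactly the stored words that no other stored word extends.
Those words: "CCAGC", "CGAA", "CGT", "CTCACAATA", "CTCACAATC", "GAATAGAA", "GGATA", "TAGGTCAAG", "TCTTCAA"
Leaf count: 9

9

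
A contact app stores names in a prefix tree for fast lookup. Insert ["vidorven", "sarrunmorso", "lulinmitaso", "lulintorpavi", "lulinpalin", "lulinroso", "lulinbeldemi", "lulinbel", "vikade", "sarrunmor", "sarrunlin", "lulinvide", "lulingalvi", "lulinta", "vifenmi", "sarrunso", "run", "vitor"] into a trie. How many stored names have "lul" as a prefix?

Walk to "lul"; the words in its subtree are exactly those with that prefix.
Matches: "lulinbel", "lulinbeldemi", "lulingalvi", "lulinmitaso", "lulinpalin", "lulinroso", "lulinta", "lulintorpavi", "lulinvide"
Count: 9

9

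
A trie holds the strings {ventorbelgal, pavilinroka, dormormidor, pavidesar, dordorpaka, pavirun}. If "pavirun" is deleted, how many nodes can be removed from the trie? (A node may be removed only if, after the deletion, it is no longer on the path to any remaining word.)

3

A node on "pavirun"'s path can go only if nothing else ends at it or branches off below it.
The suffix "run" (3 nodes) is used only by "pavirun"; the node for "pavi" still has the child "l", so pruning stops there.
Nodes removed: 3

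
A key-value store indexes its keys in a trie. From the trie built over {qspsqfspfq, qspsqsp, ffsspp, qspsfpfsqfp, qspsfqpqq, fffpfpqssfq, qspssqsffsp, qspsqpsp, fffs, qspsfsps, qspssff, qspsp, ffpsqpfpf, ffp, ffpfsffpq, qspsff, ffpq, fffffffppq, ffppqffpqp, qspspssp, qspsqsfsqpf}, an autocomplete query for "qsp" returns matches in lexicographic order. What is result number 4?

qspsfsps

DFS of the "qsp" subtree visits, in order: "qspsff", "qspsfpfsqfp", "qspsfqpqq", "qspsfsps", "qspsp", "qspspssp", "qspsqfspfq", "qspsqpsp", "qspsqsfsqpf", "qspsqsp", "qspssff", "qspssqsffsp"
The 4th is qspsfsps.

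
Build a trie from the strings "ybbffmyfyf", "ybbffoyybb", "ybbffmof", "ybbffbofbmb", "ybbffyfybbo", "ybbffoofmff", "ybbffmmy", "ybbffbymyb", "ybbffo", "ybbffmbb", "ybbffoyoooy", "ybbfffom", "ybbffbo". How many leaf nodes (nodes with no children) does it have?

11

A leaf is a node with no children — equivalently, the end of a word that is not a proper prefix of any other stored word.
Those words: "ybbffbofbmb", "ybbffbymyb", "ybbfffom", "ybbffmbb", "ybbffmmy", "ybbffmof", "ybbffmyfyf", "ybbffoofmff", "ybbffoyoooy", "ybbffoyybb", "ybbffyfybbo"
Leaf count: 11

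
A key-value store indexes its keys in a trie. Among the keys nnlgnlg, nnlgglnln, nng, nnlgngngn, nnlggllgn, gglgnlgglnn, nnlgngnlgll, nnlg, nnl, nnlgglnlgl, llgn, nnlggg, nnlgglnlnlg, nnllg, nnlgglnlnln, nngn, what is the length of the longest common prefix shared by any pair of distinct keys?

10

Look for the deepest trie node that still has at least two words in its subtree.
e.g. "nnlgglnlnlg" and "nnlgglnlnln" share the prefix "nnlgglnlnl" of length 10; no pair shares a longer one.
Longest shared-prefix length: 10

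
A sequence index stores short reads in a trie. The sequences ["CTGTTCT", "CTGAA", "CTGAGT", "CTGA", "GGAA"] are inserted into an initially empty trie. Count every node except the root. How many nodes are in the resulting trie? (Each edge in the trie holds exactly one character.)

Trie structure (* marks end of a word):
(root)
├─ C
│  └─ T
│     └─ G
│        ├─ A *
│        │  ├─ A *
│        │  └─ G
│        │     └─ T *
│        └─ T
│           └─ T
│              └─ C
│                 └─ T *
└─ G
   └─ G
      └─ A
         └─ A *
Counting every labelled node above: 15.

15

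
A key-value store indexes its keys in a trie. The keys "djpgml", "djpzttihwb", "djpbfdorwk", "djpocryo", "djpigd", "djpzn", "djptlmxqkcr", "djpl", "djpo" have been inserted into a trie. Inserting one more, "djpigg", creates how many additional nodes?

1

Walking "djpigg" from the root, the first 5 characters ("djpig") follow existing edges; "g" is the first miss.
Each of the 1 remaining characters creates one node.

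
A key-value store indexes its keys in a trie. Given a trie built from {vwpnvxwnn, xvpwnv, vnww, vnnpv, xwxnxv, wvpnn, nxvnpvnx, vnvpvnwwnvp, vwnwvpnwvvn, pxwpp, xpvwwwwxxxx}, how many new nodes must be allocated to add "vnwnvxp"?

Walking "vnwnvxp" from the root, the first 3 characters ("vnw") follow existing edges; "n" is the first miss.
New nodes needed: |"vnwnvxp"| − 3 = 7 − 3 = 4.

4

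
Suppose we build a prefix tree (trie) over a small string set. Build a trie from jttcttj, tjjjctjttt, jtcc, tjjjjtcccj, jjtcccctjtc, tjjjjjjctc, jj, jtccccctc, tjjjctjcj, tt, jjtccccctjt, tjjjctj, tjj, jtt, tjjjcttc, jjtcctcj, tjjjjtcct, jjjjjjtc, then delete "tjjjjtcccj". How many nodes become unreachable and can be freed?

A node on "tjjjjtcccj"'s path can go only if nothing else ends at it or branches off below it.
The suffix "cj" (2 nodes) is used only by "tjjjjtcccj"; the node for "tjjjjtcc" still has the child "t", so pruning stops there.
Nodes removed: 2

2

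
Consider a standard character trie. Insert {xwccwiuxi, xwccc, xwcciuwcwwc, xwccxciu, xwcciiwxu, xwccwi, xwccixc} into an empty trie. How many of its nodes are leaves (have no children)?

6

Leaves are exactly the stored words that no other stored word extends.
Those words: "xwccc", "xwcciiwxu", "xwcciuwcwwc", "xwccixc", "xwccwiuxi", "xwccxciu"
Leaf count: 6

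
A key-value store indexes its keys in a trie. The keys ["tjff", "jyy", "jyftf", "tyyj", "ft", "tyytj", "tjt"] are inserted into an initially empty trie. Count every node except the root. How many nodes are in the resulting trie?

18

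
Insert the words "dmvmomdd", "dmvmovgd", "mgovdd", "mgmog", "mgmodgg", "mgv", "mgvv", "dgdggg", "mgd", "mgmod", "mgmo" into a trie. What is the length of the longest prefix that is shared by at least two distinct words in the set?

5

The deepest shared node is where two words last agree before diverging.
"dmvmomdd" and "dmvmovgd" agree on "dmvmo" (5 characters) before diverging; nothing deeper is shared.
Longest shared-prefix length: 5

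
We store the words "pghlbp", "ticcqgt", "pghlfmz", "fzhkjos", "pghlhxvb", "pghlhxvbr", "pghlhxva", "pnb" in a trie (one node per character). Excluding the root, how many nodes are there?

31

For each word, the new-node count is its length minus the longest prefix already in the trie:
  "pghlbp" → 6 new (p, g, h, l, b, p)
  "ticcqgt" → 7 new (t, i, c, c, q, g, t)
  "pghlfmz" → prefix "pghl" already present; 3 new (f, m, z)
  "fzhkjos" → 7 new (f, z, h, k, j, o, s)
  "pghlhxvb" → prefix "pghl" already present; 4 new (h, x, v, b)
  "pghlhxvbr" → prefix "pghlhxvb" already present; 1 new (r)
  "pghlhxva" → prefix "pghlhxv" already present; 1 new (a)
  "pnb" → prefix "p" already present; 2 new (n, b)
Total nodes = 6 + 7 + 3 + 7 + 4 + 1 + 1 + 2 = 31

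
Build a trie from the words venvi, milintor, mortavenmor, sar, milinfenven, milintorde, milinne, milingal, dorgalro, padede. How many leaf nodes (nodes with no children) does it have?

A leaf is a node with no children — equivalently, the end of a word that is not a proper prefix of any other stored word.
Those words: "dorgalro", "milinfenven", "milingal", "milinne", "milintorde", "mortavenmor", "padede", "sar", "venvi"
Leaf count: 9

9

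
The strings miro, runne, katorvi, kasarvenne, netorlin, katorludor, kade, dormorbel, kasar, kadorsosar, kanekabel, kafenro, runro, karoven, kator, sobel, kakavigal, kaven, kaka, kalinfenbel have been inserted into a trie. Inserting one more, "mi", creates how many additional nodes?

0

Every character of "mi" already lies on an existing path (it is a prefix of some stored word).
No new nodes are needed: 0.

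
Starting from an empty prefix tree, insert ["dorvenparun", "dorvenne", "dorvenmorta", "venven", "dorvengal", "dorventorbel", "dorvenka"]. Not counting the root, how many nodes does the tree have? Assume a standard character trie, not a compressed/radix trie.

35

Count nodes per top-level branch (shared prefixes stored once):
  'd'-branch (dorvengal, dorvenka, dorvenmorta, dorvenne, dorvenparun, dorventorbel): 29 nodes
  'v'-branch (venven): 6 nodes
Sum: 35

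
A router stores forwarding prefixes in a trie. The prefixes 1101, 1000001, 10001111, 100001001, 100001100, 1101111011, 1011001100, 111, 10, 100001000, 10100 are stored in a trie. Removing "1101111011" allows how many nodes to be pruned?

6

After clearing the end-marker at "1101111011", prune upward until reaching a node still needed by another word.
The suffix "111011" (6 nodes) is used only by "1101111011"; "1101" is itself a stored word, so pruning stops there.
Nodes removed: 6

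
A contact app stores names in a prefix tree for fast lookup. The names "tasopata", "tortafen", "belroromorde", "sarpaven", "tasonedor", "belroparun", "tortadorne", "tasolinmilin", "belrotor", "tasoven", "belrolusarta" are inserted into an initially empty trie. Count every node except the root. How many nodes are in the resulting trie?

71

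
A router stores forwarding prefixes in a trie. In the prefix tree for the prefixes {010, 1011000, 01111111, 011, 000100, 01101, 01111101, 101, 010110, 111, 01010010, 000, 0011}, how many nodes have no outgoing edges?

9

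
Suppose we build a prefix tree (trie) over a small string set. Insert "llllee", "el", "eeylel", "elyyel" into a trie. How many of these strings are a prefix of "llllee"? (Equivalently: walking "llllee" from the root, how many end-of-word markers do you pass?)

Traverse "llllee" character by character; count nodes along the way that are marked as word ends.
Prefixes of the query that are stored words: "llllee"
Count: 1

1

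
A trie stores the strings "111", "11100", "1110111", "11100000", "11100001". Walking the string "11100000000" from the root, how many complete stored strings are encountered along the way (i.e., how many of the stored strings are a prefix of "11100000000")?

3

Check each prefix of "11100000000" against the stored set — each match is an end-marker on the path.
Prefixes of the query that are stored words: "111", "11100", "11100000"
Count: 3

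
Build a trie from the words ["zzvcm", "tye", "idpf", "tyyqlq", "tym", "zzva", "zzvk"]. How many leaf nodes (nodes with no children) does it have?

Leaves are exactly the stored words that no other stored word extends.
Those words: "idpf", "tye", "tym", "tyyqlq", "zzva", "zzvcm", "zzvk"
Leaf count: 7

7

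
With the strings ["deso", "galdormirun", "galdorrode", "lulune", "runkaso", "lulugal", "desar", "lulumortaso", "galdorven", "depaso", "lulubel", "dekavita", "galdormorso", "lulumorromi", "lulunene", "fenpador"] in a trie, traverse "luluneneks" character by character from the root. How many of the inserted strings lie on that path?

2

Check each prefix of "luluneneks" against the stored set — each match is an end-marker on the path.
Prefixes of the query that are stored words: "lulune", "lulunene"
Count: 2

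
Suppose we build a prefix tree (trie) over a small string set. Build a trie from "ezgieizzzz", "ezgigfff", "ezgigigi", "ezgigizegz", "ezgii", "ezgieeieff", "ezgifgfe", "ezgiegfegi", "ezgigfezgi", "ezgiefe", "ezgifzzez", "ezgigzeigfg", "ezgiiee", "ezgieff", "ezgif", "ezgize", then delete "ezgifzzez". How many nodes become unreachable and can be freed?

4

After clearing the end-marker at "ezgifzzez", prune upward until reaching a node still needed by another word.
The suffix "zzez" (4 nodes) is used only by "ezgifzzez"; the node for "ezgif" still has the child "g", so pruning stops there.
Nodes removed: 4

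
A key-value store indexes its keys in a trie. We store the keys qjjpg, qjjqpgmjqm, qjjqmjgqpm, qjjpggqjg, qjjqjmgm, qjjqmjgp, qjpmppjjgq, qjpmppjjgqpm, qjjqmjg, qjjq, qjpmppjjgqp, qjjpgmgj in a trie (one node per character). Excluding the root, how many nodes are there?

For each word, the new-node count is its length minus the longest prefix already in the trie:
  "qjjpg" → 5 new (q, j, j, p, g)
  "qjjqpgmjqm" → prefix "qjj" already present; 7 new (q, p, g, m, j, q, m)
  "qjjqmjgqpm" → prefix "qjjq" already present; 6 new (m, j, g, q, p, m)
  "qjjpggqjg" → prefix "qjjpg" already present; 4 new (g, q, j, g)
  "qjjqjmgm" → prefix "qjjq" already present; 4 new (j, m, g, m)
  "qjjqmjgp" → prefix "qjjqmjg" already present; 1 new (p)
  "qjpmppjjgq" → prefix "qj" already present; 8 new (p, m, p, p, j, j, g, q)
  "qjpmppjjgqpm" → prefix "qjpmppjjgq" already present; 2 new (p, m)
  "qjjqmjg" → prefix "qjjqmjg" already present; 0 new (none)
  "qjjq" → prefix "qjjq" already present; 0 new (none)
  "qjpmppjjgqp" → prefix "qjpmppjjgqp" already present; 0 new (none)
  "qjjpgmgj" → prefix "qjjpg" already present; 3 new (m, g, j)
Total nodes = 5 + 7 + 6 + 4 + 4 + 1 + 8 + 2 + 0 + 0 + 0 + 3 = 40

40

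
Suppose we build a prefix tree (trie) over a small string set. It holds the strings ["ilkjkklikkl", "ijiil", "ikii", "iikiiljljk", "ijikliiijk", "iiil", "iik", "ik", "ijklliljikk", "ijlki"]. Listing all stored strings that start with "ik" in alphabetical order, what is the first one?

ik

Filter for "ik…" and sort: "ik", "ikii"
The 1st is ik.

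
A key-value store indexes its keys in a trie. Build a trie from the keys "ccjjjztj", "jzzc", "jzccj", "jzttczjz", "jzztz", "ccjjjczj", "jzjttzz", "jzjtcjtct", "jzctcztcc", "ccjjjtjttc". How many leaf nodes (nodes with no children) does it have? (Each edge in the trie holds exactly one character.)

10

Leaves are exactly the stored words that no other stored word extends.
Those words: "ccjjjczj", "ccjjjtjttc", "ccjjjztj", "jzccj", "jzctcztcc", "jzjtcjtct", "jzjttzz", "jzttczjz", "jzzc", "jzztz"
Leaf count: 10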